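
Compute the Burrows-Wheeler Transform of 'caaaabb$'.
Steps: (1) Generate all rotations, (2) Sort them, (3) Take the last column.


Rotations (sorted):
  0: $caaaabb -> last char: b
  1: aaaabb$c -> last char: c
  2: aaabb$ca -> last char: a
  3: aabb$caa -> last char: a
  4: abb$caaa -> last char: a
  5: b$caaaab -> last char: b
  6: bb$caaaa -> last char: a
  7: caaaabb$ -> last char: $


BWT = bcaaaba$


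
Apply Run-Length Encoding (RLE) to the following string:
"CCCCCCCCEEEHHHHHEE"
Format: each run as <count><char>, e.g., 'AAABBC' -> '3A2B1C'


Scanning runs left to right:
  i=0: run of 'C' x 8 -> '8C'
  i=8: run of 'E' x 3 -> '3E'
  i=11: run of 'H' x 5 -> '5H'
  i=16: run of 'E' x 2 -> '2E'

RLE = 8C3E5H2E


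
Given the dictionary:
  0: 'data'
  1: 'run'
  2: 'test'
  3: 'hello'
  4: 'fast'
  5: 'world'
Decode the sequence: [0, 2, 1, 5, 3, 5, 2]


Look up each index in the dictionary:
  0 -> 'data'
  2 -> 'test'
  1 -> 'run'
  5 -> 'world'
  3 -> 'hello'
  5 -> 'world'
  2 -> 'test'

Decoded: "data test run world hello world test"


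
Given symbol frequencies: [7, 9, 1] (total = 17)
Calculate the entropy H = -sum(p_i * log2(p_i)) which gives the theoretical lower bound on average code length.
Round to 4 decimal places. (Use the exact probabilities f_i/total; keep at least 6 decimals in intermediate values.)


Per-symbol terms -p_i * log2(p_i) with p_i = f_i/17:
  p = 7/17 = 0.411765: log2(p) = -1.280108, -p*log2(p) = 0.527103
  p = 9/17 = 0.529412: log2(p) = -0.917538, -p*log2(p) = 0.485755
  p = 1/17 = 0.058824: log2(p) = -4.087463, -p*log2(p) = 0.240439
H = 0.527103 + 0.485755 + 0.240439 = 1.253297

H = 1.2533 bits/symbol


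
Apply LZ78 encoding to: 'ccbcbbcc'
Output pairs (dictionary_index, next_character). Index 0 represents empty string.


LZ78 encoding steps:
Dictionary: {0: ''}
Step 1: w='' (idx 0), next='c' -> output (0, 'c'), add 'c' as idx 1
Step 2: w='c' (idx 1), next='b' -> output (1, 'b'), add 'cb' as idx 2
Step 3: w='cb' (idx 2), next='b' -> output (2, 'b'), add 'cbb' as idx 3
Step 4: w='c' (idx 1), next='c' -> output (1, 'c'), add 'cc' as idx 4


Encoded: [(0, 'c'), (1, 'b'), (2, 'b'), (1, 'c')]


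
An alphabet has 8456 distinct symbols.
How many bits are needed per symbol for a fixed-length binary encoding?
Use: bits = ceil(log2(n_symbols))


log2(8456) = 13.0458
Bracket: 2^13 = 8192 < 8456 <= 2^14 = 16384
So ceil(log2(8456)) = 14

bits = ceil(log2(8456)) = ceil(13.0458) = 14 bits


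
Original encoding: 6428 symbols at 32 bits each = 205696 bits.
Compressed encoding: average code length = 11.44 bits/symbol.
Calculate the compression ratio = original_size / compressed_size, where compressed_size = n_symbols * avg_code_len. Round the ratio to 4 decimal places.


original_size = n_symbols * orig_bits = 6428 * 32 = 205696 bits
compressed_size = n_symbols * avg_code_len = 6428 * 11.44 = 73536.32 bits
ratio = original_size / compressed_size = 205696 / 73536.32 = 2.7972

Compression ratio = 2.7972


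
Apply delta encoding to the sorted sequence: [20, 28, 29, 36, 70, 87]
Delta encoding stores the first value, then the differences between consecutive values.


First value: 20
Deltas:
  28 - 20 = 8
  29 - 28 = 1
  36 - 29 = 7
  70 - 36 = 34
  87 - 70 = 17


Delta encoded: [20, 8, 1, 7, 34, 17]


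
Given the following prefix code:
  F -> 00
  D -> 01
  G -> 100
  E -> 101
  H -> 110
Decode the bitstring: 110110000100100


Decoding step by step:
Bits 110 -> H
Bits 110 -> H
Bits 00 -> F
Bits 01 -> D
Bits 00 -> F
Bits 100 -> G


Decoded message: HHFDFG


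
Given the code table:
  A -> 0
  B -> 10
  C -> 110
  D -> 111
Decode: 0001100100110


Decoding:
0 -> A
0 -> A
0 -> A
110 -> C
0 -> A
10 -> B
0 -> A
110 -> C


Result: AAACABAC


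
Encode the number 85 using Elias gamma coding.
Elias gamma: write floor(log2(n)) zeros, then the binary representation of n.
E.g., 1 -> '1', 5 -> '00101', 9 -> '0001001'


num_bits = floor(log2(85)) + 1 = 7
leading_zeros = num_bits - 1 = 6
binary(85) = 1010101

Elias gamma(85) = '000000' + '1010101' = 0000001010101 (13 bits)


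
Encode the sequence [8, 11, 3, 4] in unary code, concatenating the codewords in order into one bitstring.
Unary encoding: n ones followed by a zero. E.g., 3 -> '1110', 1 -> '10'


Encode each number as n ones followed by a terminating 0:
  8 -> 111111110 (9 bits)
  11 -> 111111111110 (12 bits)
  3 -> 1110 (4 bits)
  4 -> 11110 (5 bits)
Total length = 9 + 12 + 4 + 5 = 30 bits.

Unary([8, 11, 3, 4]) = 111111110111111111110111011110 (30 bits)


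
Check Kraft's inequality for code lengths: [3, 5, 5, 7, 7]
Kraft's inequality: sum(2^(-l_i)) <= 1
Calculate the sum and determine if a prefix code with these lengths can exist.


Sum = 2^(-3) + 2^(-5) + 2^(-5) + 2^(-7) + 2^(-7)
    = 0.125 + 0.03125 + 0.03125 + 0.0078125 + 0.0078125
    = 26/128 = 0.203125
Since 0.203125 <= 1, Kraft's inequality IS satisfied.
A prefix code with these lengths CAN exist.

Kraft sum = 0.203125. Satisfied.


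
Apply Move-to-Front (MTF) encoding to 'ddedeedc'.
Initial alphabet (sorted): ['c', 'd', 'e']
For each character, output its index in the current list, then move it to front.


MTF encoding:
'd': index 1 in ['c', 'd', 'e'] -> ['d', 'c', 'e']
'd': index 0 in ['d', 'c', 'e'] -> ['d', 'c', 'e']
'e': index 2 in ['d', 'c', 'e'] -> ['e', 'd', 'c']
'd': index 1 in ['e', 'd', 'c'] -> ['d', 'e', 'c']
'e': index 1 in ['d', 'e', 'c'] -> ['e', 'd', 'c']
'e': index 0 in ['e', 'd', 'c'] -> ['e', 'd', 'c']
'd': index 1 in ['e', 'd', 'c'] -> ['d', 'e', 'c']
'c': index 2 in ['d', 'e', 'c'] -> ['c', 'd', 'e']


Output: [1, 0, 2, 1, 1, 0, 1, 2]


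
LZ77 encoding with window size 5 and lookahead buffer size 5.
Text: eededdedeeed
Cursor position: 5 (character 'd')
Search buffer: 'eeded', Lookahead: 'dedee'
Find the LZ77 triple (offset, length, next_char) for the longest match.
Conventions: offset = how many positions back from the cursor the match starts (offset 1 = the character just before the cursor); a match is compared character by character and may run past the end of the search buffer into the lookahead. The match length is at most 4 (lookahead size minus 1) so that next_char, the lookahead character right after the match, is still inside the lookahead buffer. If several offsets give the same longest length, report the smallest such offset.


Try each offset into the search buffer:
  offset=1 (pos 4, char 'd'): match length 1
  offset=2 (pos 3, char 'e'): match length 0
  offset=3 (pos 2, char 'd'): match length 3
  offset=4 (pos 1, char 'e'): match length 0
  offset=5 (pos 0, char 'e'): match length 0
Longest match has length 3 at offset 3.
next_char = character at position 5 + 3 = 8 -> 'e'

Best match: offset=3, length=3 (matching 'ded' starting at position 2)
LZ77 triple: (3, 3, 'e')


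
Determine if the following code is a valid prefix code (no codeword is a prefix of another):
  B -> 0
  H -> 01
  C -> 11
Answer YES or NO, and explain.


Checking each pair (does one codeword prefix another?):
  B='0' vs H='01': prefix -- VIOLATION

NO -- this is NOT a valid prefix code. B (0) is a prefix of H (01).


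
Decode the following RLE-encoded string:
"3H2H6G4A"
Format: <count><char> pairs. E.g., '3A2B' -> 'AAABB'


Expanding each <count><char> pair:
  3H -> 'HHH'
  2H -> 'HH'
  6G -> 'GGGGGG'
  4A -> 'AAAA'

Decoded = HHHHHGGGGGGAAAA


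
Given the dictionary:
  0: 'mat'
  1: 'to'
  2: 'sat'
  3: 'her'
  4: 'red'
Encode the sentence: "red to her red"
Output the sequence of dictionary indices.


Look up each word in the dictionary:
  'red' -> 4
  'to' -> 1
  'her' -> 3
  'red' -> 4

Encoded: [4, 1, 3, 4]


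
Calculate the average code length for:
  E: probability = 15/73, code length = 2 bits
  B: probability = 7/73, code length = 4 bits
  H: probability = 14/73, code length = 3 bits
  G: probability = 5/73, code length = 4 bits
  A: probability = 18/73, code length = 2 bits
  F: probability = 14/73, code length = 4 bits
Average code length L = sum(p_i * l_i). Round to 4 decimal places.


Weighted contributions p_i * l_i:
  E: (15/73) * 2 = 30/73
  B: (7/73) * 4 = 28/73
  H: (14/73) * 3 = 42/73
  G: (5/73) * 4 = 20/73
  A: (18/73) * 2 = 36/73
  F: (14/73) * 4 = 56/73
Sum = (30 + 28 + 42 + 20 + 36 + 56)/73 = 212/73

L = 212/73 = 2.9041 bits/symbol


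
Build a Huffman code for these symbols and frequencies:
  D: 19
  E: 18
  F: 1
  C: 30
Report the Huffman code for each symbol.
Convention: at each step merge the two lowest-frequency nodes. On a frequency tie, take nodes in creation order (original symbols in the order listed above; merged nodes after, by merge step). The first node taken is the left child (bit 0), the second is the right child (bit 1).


Huffman tree construction:
Step 1: Merge F(1) + E(18) = 19
Step 2: Merge D(19) + (F+E)(19) = 38
Step 3: Merge C(30) + (D+(F+E))(38) = 68
Read each symbol's code off the tree from the root (left child = 0, right child = 1).

Codes:
  D: 10 (length 2)
  E: 111 (length 3)
  F: 110 (length 3)
  C: 0 (length 1)
Average code length: 125/68 = 1.8382 bits/symbol


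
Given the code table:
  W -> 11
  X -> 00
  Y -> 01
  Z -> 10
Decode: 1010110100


Decoding:
10 -> Z
10 -> Z
11 -> W
01 -> Y
00 -> X


Result: ZZWYX


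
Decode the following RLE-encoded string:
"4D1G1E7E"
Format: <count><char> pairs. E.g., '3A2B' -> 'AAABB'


Expanding each <count><char> pair:
  4D -> 'DDDD'
  1G -> 'G'
  1E -> 'E'
  7E -> 'EEEEEEE'

Decoded = DDDDGEEEEEEEE


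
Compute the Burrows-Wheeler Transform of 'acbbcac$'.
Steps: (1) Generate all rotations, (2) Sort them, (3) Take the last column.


Rotations (sorted):
  0: $acbbcac -> last char: c
  1: ac$acbbc -> last char: c
  2: acbbcac$ -> last char: $
  3: bbcac$ac -> last char: c
  4: bcac$acb -> last char: b
  5: c$acbbca -> last char: a
  6: cac$acbb -> last char: b
  7: cbbcac$a -> last char: a


BWT = cc$cbaba


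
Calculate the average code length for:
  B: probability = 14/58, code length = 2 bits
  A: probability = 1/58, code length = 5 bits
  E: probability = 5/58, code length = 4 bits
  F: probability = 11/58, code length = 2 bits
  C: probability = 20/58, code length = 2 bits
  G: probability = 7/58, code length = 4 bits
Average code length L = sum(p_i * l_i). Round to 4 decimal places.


Weighted contributions p_i * l_i:
  B: (14/58) * 2 = 28/58
  A: (1/58) * 5 = 5/58
  E: (5/58) * 4 = 20/58
  F: (11/58) * 2 = 22/58
  C: (20/58) * 2 = 40/58
  G: (7/58) * 4 = 28/58
Sum = (28 + 5 + 20 + 22 + 40 + 28)/58 = 143/58

L = 143/58 = 2.4655 bits/symbol


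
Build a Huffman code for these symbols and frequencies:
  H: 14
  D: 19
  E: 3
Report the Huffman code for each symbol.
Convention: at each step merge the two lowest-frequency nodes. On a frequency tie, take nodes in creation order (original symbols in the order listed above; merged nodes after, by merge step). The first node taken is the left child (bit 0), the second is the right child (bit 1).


Huffman tree construction:
Step 1: Merge E(3) + H(14) = 17
Step 2: Merge (E+H)(17) + D(19) = 36
Read each symbol's code off the tree from the root (left child = 0, right child = 1).

Codes:
  H: 01 (length 2)
  D: 1 (length 1)
  E: 00 (length 2)
Average code length: 53/36 = 1.4722 bits/symbol


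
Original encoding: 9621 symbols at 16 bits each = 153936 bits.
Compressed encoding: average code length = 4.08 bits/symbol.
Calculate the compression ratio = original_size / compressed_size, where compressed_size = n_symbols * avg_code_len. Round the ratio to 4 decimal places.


original_size = n_symbols * orig_bits = 9621 * 16 = 153936 bits
compressed_size = n_symbols * avg_code_len = 9621 * 4.08 = 39253.68 bits
ratio = original_size / compressed_size = 153936 / 39253.68 = 3.9216

Compression ratio = 3.9216


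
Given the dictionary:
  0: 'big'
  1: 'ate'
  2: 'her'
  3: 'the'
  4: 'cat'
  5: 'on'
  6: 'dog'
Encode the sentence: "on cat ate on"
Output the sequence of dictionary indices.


Look up each word in the dictionary:
  'on' -> 5
  'cat' -> 4
  'ate' -> 1
  'on' -> 5

Encoded: [5, 4, 1, 5]


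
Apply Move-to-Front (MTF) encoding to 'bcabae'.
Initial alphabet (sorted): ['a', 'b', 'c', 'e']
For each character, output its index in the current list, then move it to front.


MTF encoding:
'b': index 1 in ['a', 'b', 'c', 'e'] -> ['b', 'a', 'c', 'e']
'c': index 2 in ['b', 'a', 'c', 'e'] -> ['c', 'b', 'a', 'e']
'a': index 2 in ['c', 'b', 'a', 'e'] -> ['a', 'c', 'b', 'e']
'b': index 2 in ['a', 'c', 'b', 'e'] -> ['b', 'a', 'c', 'e']
'a': index 1 in ['b', 'a', 'c', 'e'] -> ['a', 'b', 'c', 'e']
'e': index 3 in ['a', 'b', 'c', 'e'] -> ['e', 'a', 'b', 'c']


Output: [1, 2, 2, 2, 1, 3]


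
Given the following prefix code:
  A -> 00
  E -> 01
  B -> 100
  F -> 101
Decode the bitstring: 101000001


Decoding step by step:
Bits 101 -> F
Bits 00 -> A
Bits 00 -> A
Bits 01 -> E


Decoded message: FAAE


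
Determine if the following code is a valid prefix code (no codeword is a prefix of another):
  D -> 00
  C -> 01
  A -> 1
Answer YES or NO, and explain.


Checking each pair (does one codeword prefix another?):
  D='00' vs C='01': no prefix
  D='00' vs A='1': no prefix
  C='01' vs D='00': no prefix
  C='01' vs A='1': no prefix
  A='1' vs D='00': no prefix
  A='1' vs C='01': no prefix
No violation found over all pairs.

YES -- this is a valid prefix code. No codeword is a prefix of any other codeword.


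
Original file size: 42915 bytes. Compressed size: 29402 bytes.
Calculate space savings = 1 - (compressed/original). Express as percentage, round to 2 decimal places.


ratio = compressed/original = 29402/42915 = 0.685122
savings = 1 - ratio = 1 - 0.685122 = 0.314878
as a percentage: 0.314878 * 100 = 31.49%

Space savings = 1 - 29402/42915 = 31.49%


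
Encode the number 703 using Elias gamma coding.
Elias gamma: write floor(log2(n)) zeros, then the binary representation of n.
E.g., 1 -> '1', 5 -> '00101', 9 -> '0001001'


num_bits = floor(log2(703)) + 1 = 10
leading_zeros = num_bits - 1 = 9
binary(703) = 1010111111

Elias gamma(703) = '000000000' + '1010111111' = 0000000001010111111 (19 bits)


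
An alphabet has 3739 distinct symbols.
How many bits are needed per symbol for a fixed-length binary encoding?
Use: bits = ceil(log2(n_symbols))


log2(3739) = 11.8684
Bracket: 2^11 = 2048 < 3739 <= 2^12 = 4096
So ceil(log2(3739)) = 12

bits = ceil(log2(3739)) = ceil(11.8684) = 12 bits


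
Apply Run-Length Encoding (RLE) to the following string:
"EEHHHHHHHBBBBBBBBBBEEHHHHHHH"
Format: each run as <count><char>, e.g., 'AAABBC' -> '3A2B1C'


Scanning runs left to right:
  i=0: run of 'E' x 2 -> '2E'
  i=2: run of 'H' x 7 -> '7H'
  i=9: run of 'B' x 10 -> '10B'
  i=19: run of 'E' x 2 -> '2E'
  i=21: run of 'H' x 7 -> '7H'

RLE = 2E7H10B2E7H


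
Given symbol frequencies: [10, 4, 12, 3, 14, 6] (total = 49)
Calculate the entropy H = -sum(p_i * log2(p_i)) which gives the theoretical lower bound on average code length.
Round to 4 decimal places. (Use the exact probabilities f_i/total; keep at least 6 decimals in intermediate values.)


Per-symbol terms -p_i * log2(p_i) with p_i = f_i/49:
  p = 10/49 = 0.204082: log2(p) = -2.292782, -p*log2(p) = 0.467915
  p = 4/49 = 0.081633: log2(p) = -3.614710, -p*log2(p) = 0.295078
  p = 12/49 = 0.244898: log2(p) = -2.029747, -p*log2(p) = 0.497081
  p = 3/49 = 0.061224: log2(p) = -4.029747, -p*log2(p) = 0.246719
  p = 14/49 = 0.285714: log2(p) = -1.807355, -p*log2(p) = 0.516387
  p = 6/49 = 0.122449: log2(p) = -3.029747, -p*log2(p) = 0.370989
H = 0.467915 + 0.295078 + 0.497081 + 0.246719 + 0.516387 + 0.370989 = 2.394169

H = 2.3942 bits/symbol


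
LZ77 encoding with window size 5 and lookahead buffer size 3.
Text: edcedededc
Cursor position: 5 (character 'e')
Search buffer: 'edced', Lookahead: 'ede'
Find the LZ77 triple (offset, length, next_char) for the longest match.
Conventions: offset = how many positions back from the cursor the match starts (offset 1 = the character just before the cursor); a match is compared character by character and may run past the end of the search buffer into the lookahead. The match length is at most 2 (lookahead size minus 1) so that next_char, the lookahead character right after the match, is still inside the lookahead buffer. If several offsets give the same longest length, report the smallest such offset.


Try each offset into the search buffer:
  offset=1 (pos 4, char 'd'): match length 0
  offset=2 (pos 3, char 'e'): match length 2
  offset=3 (pos 2, char 'c'): match length 0
  offset=4 (pos 1, char 'd'): match length 0
  offset=5 (pos 0, char 'e'): match length 2
Longest match has length 2, found at offsets 2, 5; take the smallest, offset 2.
next_char = character at position 5 + 2 = 7 -> 'e'

Best match: offset=2, length=2 (matching 'ed' starting at position 3)
LZ77 triple: (2, 2, 'e')


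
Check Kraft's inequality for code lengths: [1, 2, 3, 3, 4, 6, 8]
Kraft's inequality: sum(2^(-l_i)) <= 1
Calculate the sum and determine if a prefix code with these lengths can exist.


Sum = 2^(-1) + 2^(-2) + 2^(-3) + 2^(-3) + 2^(-4) + 2^(-6) + 2^(-8)
    = 0.5 + 0.25 + 0.125 + 0.125 + 0.0625 + 0.015625 + 0.00390625
    = 277/256 = 1.08203125
Since 1.08203125 > 1, Kraft's inequality is NOT satisfied.
A prefix code with these lengths CANNOT exist.

Kraft sum = 1.08203125. Not satisfied.


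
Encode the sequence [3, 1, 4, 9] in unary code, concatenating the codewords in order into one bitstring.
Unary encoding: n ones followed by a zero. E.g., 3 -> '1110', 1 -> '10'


Encode each number as n ones followed by a terminating 0:
  3 -> 1110 (4 bits)
  1 -> 10 (2 bits)
  4 -> 11110 (5 bits)
  9 -> 1111111110 (10 bits)
Total length = 4 + 2 + 5 + 10 = 21 bits.

Unary([3, 1, 4, 9]) = 111010111101111111110 (21 bits)


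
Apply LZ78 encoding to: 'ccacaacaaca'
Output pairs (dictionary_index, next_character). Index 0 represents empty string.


LZ78 encoding steps:
Dictionary: {0: ''}
Step 1: w='' (idx 0), next='c' -> output (0, 'c'), add 'c' as idx 1
Step 2: w='c' (idx 1), next='a' -> output (1, 'a'), add 'ca' as idx 2
Step 3: w='ca' (idx 2), next='a' -> output (2, 'a'), add 'caa' as idx 3
Step 4: w='caa' (idx 3), next='c' -> output (3, 'c'), add 'caac' as idx 4
Step 5: w='' (idx 0), next='a' -> output (0, 'a'), add 'a' as idx 5


Encoded: [(0, 'c'), (1, 'a'), (2, 'a'), (3, 'c'), (0, 'a')]


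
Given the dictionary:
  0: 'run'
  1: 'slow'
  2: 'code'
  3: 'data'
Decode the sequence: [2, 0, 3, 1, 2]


Look up each index in the dictionary:
  2 -> 'code'
  0 -> 'run'
  3 -> 'data'
  1 -> 'slow'
  2 -> 'code'

Decoded: "code run data slow code"


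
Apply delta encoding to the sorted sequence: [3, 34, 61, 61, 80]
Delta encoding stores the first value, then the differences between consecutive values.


First value: 3
Deltas:
  34 - 3 = 31
  61 - 34 = 27
  61 - 61 = 0
  80 - 61 = 19


Delta encoded: [3, 31, 27, 0, 19]


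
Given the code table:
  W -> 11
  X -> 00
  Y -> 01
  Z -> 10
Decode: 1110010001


Decoding:
11 -> W
10 -> Z
01 -> Y
00 -> X
01 -> Y


Result: WZYXY


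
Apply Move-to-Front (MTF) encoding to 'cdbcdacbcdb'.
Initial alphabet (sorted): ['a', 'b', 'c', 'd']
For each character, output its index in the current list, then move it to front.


MTF encoding:
'c': index 2 in ['a', 'b', 'c', 'd'] -> ['c', 'a', 'b', 'd']
'd': index 3 in ['c', 'a', 'b', 'd'] -> ['d', 'c', 'a', 'b']
'b': index 3 in ['d', 'c', 'a', 'b'] -> ['b', 'd', 'c', 'a']
'c': index 2 in ['b', 'd', 'c', 'a'] -> ['c', 'b', 'd', 'a']
'd': index 2 in ['c', 'b', 'd', 'a'] -> ['d', 'c', 'b', 'a']
'a': index 3 in ['d', 'c', 'b', 'a'] -> ['a', 'd', 'c', 'b']
'c': index 2 in ['a', 'd', 'c', 'b'] -> ['c', 'a', 'd', 'b']
'b': index 3 in ['c', 'a', 'd', 'b'] -> ['b', 'c', 'a', 'd']
'c': index 1 in ['b', 'c', 'a', 'd'] -> ['c', 'b', 'a', 'd']
'd': index 3 in ['c', 'b', 'a', 'd'] -> ['d', 'c', 'b', 'a']
'b': index 2 in ['d', 'c', 'b', 'a'] -> ['b', 'd', 'c', 'a']


Output: [2, 3, 3, 2, 2, 3, 2, 3, 1, 3, 2]


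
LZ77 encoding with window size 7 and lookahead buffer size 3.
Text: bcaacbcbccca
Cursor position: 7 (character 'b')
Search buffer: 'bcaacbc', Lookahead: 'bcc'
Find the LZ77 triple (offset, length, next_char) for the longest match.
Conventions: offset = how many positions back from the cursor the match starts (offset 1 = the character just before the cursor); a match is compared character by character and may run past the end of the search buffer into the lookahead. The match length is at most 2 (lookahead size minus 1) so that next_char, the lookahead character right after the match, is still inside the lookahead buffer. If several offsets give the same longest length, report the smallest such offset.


Try each offset into the search buffer:
  offset=1 (pos 6, char 'c'): match length 0
  offset=2 (pos 5, char 'b'): match length 2
  offset=3 (pos 4, char 'c'): match length 0
  offset=4 (pos 3, char 'a'): match length 0
  offset=5 (pos 2, char 'a'): match length 0
  offset=6 (pos 1, char 'c'): match length 0
  offset=7 (pos 0, char 'b'): match length 2
Longest match has length 2, found at offsets 2, 7; take the smallest, offset 2.
next_char = character at position 7 + 2 = 9 -> 'c'

Best match: offset=2, length=2 (matching 'bc' starting at position 5)
LZ77 triple: (2, 2, 'c')


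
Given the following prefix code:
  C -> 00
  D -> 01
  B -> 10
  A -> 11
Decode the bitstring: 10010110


Decoding step by step:
Bits 10 -> B
Bits 01 -> D
Bits 01 -> D
Bits 10 -> B


Decoded message: BDDB


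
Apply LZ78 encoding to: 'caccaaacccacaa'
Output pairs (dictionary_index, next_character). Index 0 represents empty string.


LZ78 encoding steps:
Dictionary: {0: ''}
Step 1: w='' (idx 0), next='c' -> output (0, 'c'), add 'c' as idx 1
Step 2: w='' (idx 0), next='a' -> output (0, 'a'), add 'a' as idx 2
Step 3: w='c' (idx 1), next='c' -> output (1, 'c'), add 'cc' as idx 3
Step 4: w='a' (idx 2), next='a' -> output (2, 'a'), add 'aa' as idx 4
Step 5: w='a' (idx 2), next='c' -> output (2, 'c'), add 'ac' as idx 5
Step 6: w='cc' (idx 3), next='a' -> output (3, 'a'), add 'cca' as idx 6
Step 7: w='c' (idx 1), next='a' -> output (1, 'a'), add 'ca' as idx 7
Step 8: w='a' (idx 2), end of input -> output (2, '')


Encoded: [(0, 'c'), (0, 'a'), (1, 'c'), (2, 'a'), (2, 'c'), (3, 'a'), (1, 'a'), (2, '')]


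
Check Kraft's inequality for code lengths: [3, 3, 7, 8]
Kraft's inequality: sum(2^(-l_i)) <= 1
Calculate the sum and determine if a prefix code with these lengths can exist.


Sum = 2^(-3) + 2^(-3) + 2^(-7) + 2^(-8)
    = 0.125 + 0.125 + 0.0078125 + 0.00390625
    = 67/256 = 0.26171875
Since 0.26171875 <= 1, Kraft's inequality IS satisfied.
A prefix code with these lengths CAN exist.

Kraft sum = 0.26171875. Satisfied.


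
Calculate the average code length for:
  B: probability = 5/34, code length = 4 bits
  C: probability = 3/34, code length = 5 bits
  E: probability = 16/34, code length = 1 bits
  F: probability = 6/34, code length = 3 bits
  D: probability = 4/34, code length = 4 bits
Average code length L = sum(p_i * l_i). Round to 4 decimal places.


Weighted contributions p_i * l_i:
  B: (5/34) * 4 = 20/34
  C: (3/34) * 5 = 15/34
  E: (16/34) * 1 = 16/34
  F: (6/34) * 3 = 18/34
  D: (4/34) * 4 = 16/34
Sum = (20 + 15 + 16 + 18 + 16)/34 = 85/34

L = 85/34 = 2.5000 bits/symbol


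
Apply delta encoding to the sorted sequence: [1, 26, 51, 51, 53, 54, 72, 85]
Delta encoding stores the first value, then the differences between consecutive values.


First value: 1
Deltas:
  26 - 1 = 25
  51 - 26 = 25
  51 - 51 = 0
  53 - 51 = 2
  54 - 53 = 1
  72 - 54 = 18
  85 - 72 = 13


Delta encoded: [1, 25, 25, 0, 2, 1, 18, 13]


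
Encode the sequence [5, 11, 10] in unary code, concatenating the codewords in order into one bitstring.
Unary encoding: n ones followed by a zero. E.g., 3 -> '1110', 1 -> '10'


Encode each number as n ones followed by a terminating 0:
  5 -> 111110 (6 bits)
  11 -> 111111111110 (12 bits)
  10 -> 11111111110 (11 bits)
Total length = 6 + 12 + 11 = 29 bits.

Unary([5, 11, 10]) = 11111011111111111011111111110 (29 bits)


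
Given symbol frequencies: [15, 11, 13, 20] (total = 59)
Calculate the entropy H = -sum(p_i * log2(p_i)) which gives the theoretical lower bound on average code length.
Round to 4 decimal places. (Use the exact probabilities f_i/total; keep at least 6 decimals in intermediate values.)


Per-symbol terms -p_i * log2(p_i) with p_i = f_i/59:
  p = 15/59 = 0.254237: log2(p) = -1.975752, -p*log2(p) = 0.502310
  p = 11/59 = 0.186441: log2(p) = -2.423211, -p*log2(p) = 0.451785
  p = 13/59 = 0.220339: log2(p) = -2.182203, -p*log2(p) = 0.480824
  p = 20/59 = 0.338983: log2(p) = -1.560715, -p*log2(p) = 0.529056
H = 0.502310 + 0.451785 + 0.480824 + 0.529056 = 1.963975

H = 1.964 bits/symbol


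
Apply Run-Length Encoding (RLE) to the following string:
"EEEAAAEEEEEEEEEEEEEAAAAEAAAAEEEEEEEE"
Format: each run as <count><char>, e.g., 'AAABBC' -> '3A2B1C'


Scanning runs left to right:
  i=0: run of 'E' x 3 -> '3E'
  i=3: run of 'A' x 3 -> '3A'
  i=6: run of 'E' x 13 -> '13E'
  i=19: run of 'A' x 4 -> '4A'
  i=23: run of 'E' x 1 -> '1E'
  i=24: run of 'A' x 4 -> '4A'
  i=28: run of 'E' x 8 -> '8E'

RLE = 3E3A13E4A1E4A8E


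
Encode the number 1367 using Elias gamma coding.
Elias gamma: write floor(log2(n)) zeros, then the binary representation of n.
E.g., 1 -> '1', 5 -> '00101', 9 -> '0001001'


num_bits = floor(log2(1367)) + 1 = 11
leading_zeros = num_bits - 1 = 10
binary(1367) = 10101010111

Elias gamma(1367) = '0000000000' + '10101010111' = 000000000010101010111 (21 bits)


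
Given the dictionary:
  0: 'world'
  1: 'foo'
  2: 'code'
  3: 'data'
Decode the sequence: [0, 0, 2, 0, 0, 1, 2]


Look up each index in the dictionary:
  0 -> 'world'
  0 -> 'world'
  2 -> 'code'
  0 -> 'world'
  0 -> 'world'
  1 -> 'foo'
  2 -> 'code'

Decoded: "world world code world world foo code"


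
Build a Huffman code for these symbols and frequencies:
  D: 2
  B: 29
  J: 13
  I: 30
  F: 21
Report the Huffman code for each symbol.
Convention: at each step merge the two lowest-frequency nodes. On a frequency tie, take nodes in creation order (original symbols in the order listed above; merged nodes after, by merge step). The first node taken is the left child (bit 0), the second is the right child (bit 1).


Huffman tree construction:
Step 1: Merge D(2) + J(13) = 15
Step 2: Merge (D+J)(15) + F(21) = 36
Step 3: Merge B(29) + I(30) = 59
Step 4: Merge ((D+J)+F)(36) + (B+I)(59) = 95
Read each symbol's code off the tree from the root (left child = 0, right child = 1).

Codes:
  D: 000 (length 3)
  B: 10 (length 2)
  J: 001 (length 3)
  I: 11 (length 2)
  F: 01 (length 2)
Average code length: 205/95 = 2.1579 bits/symbol


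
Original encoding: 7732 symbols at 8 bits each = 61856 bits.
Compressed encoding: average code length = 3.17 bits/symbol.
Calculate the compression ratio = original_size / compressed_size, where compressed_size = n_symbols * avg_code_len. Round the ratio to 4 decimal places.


original_size = n_symbols * orig_bits = 7732 * 8 = 61856 bits
compressed_size = n_symbols * avg_code_len = 7732 * 3.17 = 24510.44 bits
ratio = original_size / compressed_size = 61856 / 24510.44 = 2.5237

Compression ratio = 2.5237


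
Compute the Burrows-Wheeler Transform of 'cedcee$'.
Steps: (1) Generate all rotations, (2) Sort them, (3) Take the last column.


Rotations (sorted):
  0: $cedcee -> last char: e
  1: cedcee$ -> last char: $
  2: cee$ced -> last char: d
  3: dcee$ce -> last char: e
  4: e$cedce -> last char: e
  5: edcee$c -> last char: c
  6: ee$cedc -> last char: c


BWT = e$deecc


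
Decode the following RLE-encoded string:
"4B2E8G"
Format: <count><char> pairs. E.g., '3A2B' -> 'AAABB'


Expanding each <count><char> pair:
  4B -> 'BBBB'
  2E -> 'EE'
  8G -> 'GGGGGGGG'

Decoded = BBBBEEGGGGGGGG


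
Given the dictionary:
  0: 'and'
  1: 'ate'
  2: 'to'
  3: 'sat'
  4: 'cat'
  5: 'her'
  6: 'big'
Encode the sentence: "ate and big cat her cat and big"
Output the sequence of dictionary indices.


Look up each word in the dictionary:
  'ate' -> 1
  'and' -> 0
  'big' -> 6
  'cat' -> 4
  'her' -> 5
  'cat' -> 4
  'and' -> 0
  'big' -> 6

Encoded: [1, 0, 6, 4, 5, 4, 0, 6]


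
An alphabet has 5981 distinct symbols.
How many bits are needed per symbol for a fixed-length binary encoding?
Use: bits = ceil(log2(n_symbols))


log2(5981) = 12.5462
Bracket: 2^12 = 4096 < 5981 <= 2^13 = 8192
So ceil(log2(5981)) = 13

bits = ceil(log2(5981)) = ceil(12.5462) = 13 bits


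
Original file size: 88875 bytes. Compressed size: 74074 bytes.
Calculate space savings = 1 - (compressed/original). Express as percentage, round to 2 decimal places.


ratio = compressed/original = 74074/88875 = 0.833463
savings = 1 - ratio = 1 - 0.833463 = 0.166537
as a percentage: 0.166537 * 100 = 16.65%

Space savings = 1 - 74074/88875 = 16.65%


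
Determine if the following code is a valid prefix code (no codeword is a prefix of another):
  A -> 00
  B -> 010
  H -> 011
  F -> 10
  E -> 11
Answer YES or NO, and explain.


Checking each pair (does one codeword prefix another?):
  A='00' vs B='010': no prefix
  A='00' vs H='011': no prefix
  A='00' vs F='10': no prefix
  A='00' vs E='11': no prefix
  B='010' vs A='00': no prefix
  B='010' vs H='011': no prefix
  B='010' vs F='10': no prefix
  B='010' vs E='11': no prefix
  H='011' vs A='00': no prefix
  H='011' vs B='010': no prefix
  H='011' vs F='10': no prefix
  H='011' vs E='11': no prefix
  F='10' vs A='00': no prefix
  F='10' vs B='010': no prefix
  F='10' vs H='011': no prefix
  F='10' vs E='11': no prefix
  E='11' vs A='00': no prefix
  E='11' vs B='010': no prefix
  E='11' vs H='011': no prefix
  E='11' vs F='10': no prefix
No violation found over all pairs.

YES -- this is a valid prefix code. No codeword is a prefix of any other codeword.


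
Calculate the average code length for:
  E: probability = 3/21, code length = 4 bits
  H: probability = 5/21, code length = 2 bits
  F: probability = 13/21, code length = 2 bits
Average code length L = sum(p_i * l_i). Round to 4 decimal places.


Weighted contributions p_i * l_i:
  E: (3/21) * 4 = 12/21
  H: (5/21) * 2 = 10/21
  F: (13/21) * 2 = 26/21
Sum = (12 + 10 + 26)/21 = 48/21

L = 48/21 = 2.2857 bits/symbol


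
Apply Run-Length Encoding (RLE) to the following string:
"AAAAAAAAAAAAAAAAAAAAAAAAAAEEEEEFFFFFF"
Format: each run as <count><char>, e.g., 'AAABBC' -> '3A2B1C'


Scanning runs left to right:
  i=0: run of 'A' x 26 -> '26A'
  i=26: run of 'E' x 5 -> '5E'
  i=31: run of 'F' x 6 -> '6F'

RLE = 26A5E6F


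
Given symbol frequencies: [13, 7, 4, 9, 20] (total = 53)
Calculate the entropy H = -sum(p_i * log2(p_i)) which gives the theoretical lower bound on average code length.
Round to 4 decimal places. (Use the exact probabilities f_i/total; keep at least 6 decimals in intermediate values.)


Per-symbol terms -p_i * log2(p_i) with p_i = f_i/53:
  p = 13/53 = 0.245283: log2(p) = -2.027481, -p*log2(p) = 0.497307
  p = 7/53 = 0.132075: log2(p) = -2.920566, -p*log2(p) = 0.385735
  p = 4/53 = 0.075472: log2(p) = -3.727920, -p*log2(p) = 0.281352
  p = 9/53 = 0.169811: log2(p) = -2.557995, -p*log2(p) = 0.434377
  p = 20/53 = 0.377358: log2(p) = -1.405992, -p*log2(p) = 0.530563
H = 0.497307 + 0.385735 + 0.281352 + 0.434377 + 0.530563 = 2.129334

H = 2.1293 bits/symbol


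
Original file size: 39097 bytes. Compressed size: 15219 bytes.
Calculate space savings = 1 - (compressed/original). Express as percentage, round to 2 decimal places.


ratio = compressed/original = 15219/39097 = 0.389263
savings = 1 - ratio = 1 - 0.389263 = 0.610737
as a percentage: 0.610737 * 100 = 61.07%

Space savings = 1 - 15219/39097 = 61.07%


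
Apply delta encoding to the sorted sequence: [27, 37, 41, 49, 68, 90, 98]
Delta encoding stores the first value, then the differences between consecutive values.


First value: 27
Deltas:
  37 - 27 = 10
  41 - 37 = 4
  49 - 41 = 8
  68 - 49 = 19
  90 - 68 = 22
  98 - 90 = 8


Delta encoded: [27, 10, 4, 8, 19, 22, 8]


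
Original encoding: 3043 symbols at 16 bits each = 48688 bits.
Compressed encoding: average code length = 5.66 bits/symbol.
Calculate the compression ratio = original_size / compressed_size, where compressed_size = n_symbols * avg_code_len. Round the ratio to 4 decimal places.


original_size = n_symbols * orig_bits = 3043 * 16 = 48688 bits
compressed_size = n_symbols * avg_code_len = 3043 * 5.66 = 17223.38 bits
ratio = original_size / compressed_size = 48688 / 17223.38 = 2.8269

Compression ratio = 2.8269


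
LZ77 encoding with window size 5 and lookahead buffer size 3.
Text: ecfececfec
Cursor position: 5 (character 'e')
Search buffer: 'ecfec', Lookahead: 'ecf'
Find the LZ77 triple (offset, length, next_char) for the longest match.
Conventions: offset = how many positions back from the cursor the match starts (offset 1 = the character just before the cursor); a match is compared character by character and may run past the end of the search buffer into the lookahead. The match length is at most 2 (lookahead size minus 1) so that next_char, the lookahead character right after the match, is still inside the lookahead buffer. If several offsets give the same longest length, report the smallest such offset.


Try each offset into the search buffer:
  offset=1 (pos 4, char 'c'): match length 0
  offset=2 (pos 3, char 'e'): match length 2
  offset=3 (pos 2, char 'f'): match length 0
  offset=4 (pos 1, char 'c'): match length 0
  offset=5 (pos 0, char 'e'): match length 2
Longest match has length 2, found at offsets 2, 5; take the smallest, offset 2.
next_char = character at position 5 + 2 = 7 -> 'f'

Best match: offset=2, length=2 (matching 'ec' starting at position 3)
LZ77 triple: (2, 2, 'f')


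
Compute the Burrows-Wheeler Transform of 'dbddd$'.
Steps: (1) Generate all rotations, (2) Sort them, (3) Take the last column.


Rotations (sorted):
  0: $dbddd -> last char: d
  1: bddd$d -> last char: d
  2: d$dbdd -> last char: d
  3: dbddd$ -> last char: $
  4: dd$dbd -> last char: d
  5: ddd$db -> last char: b


BWT = ddd$db


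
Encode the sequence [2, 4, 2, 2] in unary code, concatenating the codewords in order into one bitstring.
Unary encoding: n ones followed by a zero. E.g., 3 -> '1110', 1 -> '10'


Encode each number as n ones followed by a terminating 0:
  2 -> 110 (3 bits)
  4 -> 11110 (5 bits)
  2 -> 110 (3 bits)
  2 -> 110 (3 bits)
Total length = 3 + 5 + 3 + 3 = 14 bits.

Unary([2, 4, 2, 2]) = 11011110110110 (14 bits)


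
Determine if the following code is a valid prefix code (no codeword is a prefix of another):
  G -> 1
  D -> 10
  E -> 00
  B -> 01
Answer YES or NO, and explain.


Checking each pair (does one codeword prefix another?):
  G='1' vs D='10': prefix -- VIOLATION

NO -- this is NOT a valid prefix code. G (1) is a prefix of D (10).


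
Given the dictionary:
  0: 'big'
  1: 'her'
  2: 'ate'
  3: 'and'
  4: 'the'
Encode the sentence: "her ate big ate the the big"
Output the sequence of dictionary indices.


Look up each word in the dictionary:
  'her' -> 1
  'ate' -> 2
  'big' -> 0
  'ate' -> 2
  'the' -> 4
  'the' -> 4
  'big' -> 0

Encoded: [1, 2, 0, 2, 4, 4, 0]


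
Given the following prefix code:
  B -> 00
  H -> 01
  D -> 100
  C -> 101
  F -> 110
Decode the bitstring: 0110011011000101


Decoding step by step:
Bits 01 -> H
Bits 100 -> D
Bits 110 -> F
Bits 110 -> F
Bits 00 -> B
Bits 101 -> C


Decoded message: HDFFBC


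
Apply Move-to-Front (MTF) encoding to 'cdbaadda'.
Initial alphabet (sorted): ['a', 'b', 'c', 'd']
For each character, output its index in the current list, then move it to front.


MTF encoding:
'c': index 2 in ['a', 'b', 'c', 'd'] -> ['c', 'a', 'b', 'd']
'd': index 3 in ['c', 'a', 'b', 'd'] -> ['d', 'c', 'a', 'b']
'b': index 3 in ['d', 'c', 'a', 'b'] -> ['b', 'd', 'c', 'a']
'a': index 3 in ['b', 'd', 'c', 'a'] -> ['a', 'b', 'd', 'c']
'a': index 0 in ['a', 'b', 'd', 'c'] -> ['a', 'b', 'd', 'c']
'd': index 2 in ['a', 'b', 'd', 'c'] -> ['d', 'a', 'b', 'c']
'd': index 0 in ['d', 'a', 'b', 'c'] -> ['d', 'a', 'b', 'c']
'a': index 1 in ['d', 'a', 'b', 'c'] -> ['a', 'd', 'b', 'c']


Output: [2, 3, 3, 3, 0, 2, 0, 1]


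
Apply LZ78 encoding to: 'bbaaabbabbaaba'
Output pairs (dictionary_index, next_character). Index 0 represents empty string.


LZ78 encoding steps:
Dictionary: {0: ''}
Step 1: w='' (idx 0), next='b' -> output (0, 'b'), add 'b' as idx 1
Step 2: w='b' (idx 1), next='a' -> output (1, 'a'), add 'ba' as idx 2
Step 3: w='' (idx 0), next='a' -> output (0, 'a'), add 'a' as idx 3
Step 4: w='a' (idx 3), next='b' -> output (3, 'b'), add 'ab' as idx 4
Step 5: w='ba' (idx 2), next='b' -> output (2, 'b'), add 'bab' as idx 5
Step 6: w='ba' (idx 2), next='a' -> output (2, 'a'), add 'baa' as idx 6
Step 7: w='ba' (idx 2), end of input -> output (2, '')


Encoded: [(0, 'b'), (1, 'a'), (0, 'a'), (3, 'b'), (2, 'b'), (2, 'a'), (2, '')]


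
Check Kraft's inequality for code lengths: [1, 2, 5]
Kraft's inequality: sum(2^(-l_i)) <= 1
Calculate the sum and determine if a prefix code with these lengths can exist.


Sum = 2^(-1) + 2^(-2) + 2^(-5)
    = 0.5 + 0.25 + 0.03125
    = 25/32 = 0.78125
Since 0.78125 <= 1, Kraft's inequality IS satisfied.
A prefix code with these lengths CAN exist.

Kraft sum = 0.78125. Satisfied.


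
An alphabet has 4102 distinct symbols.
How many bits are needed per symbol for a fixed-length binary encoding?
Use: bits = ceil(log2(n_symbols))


log2(4102) = 12.0021
Bracket: 2^12 = 4096 < 4102 <= 2^13 = 8192
So ceil(log2(4102)) = 13

bits = ceil(log2(4102)) = ceil(12.0021) = 13 bits


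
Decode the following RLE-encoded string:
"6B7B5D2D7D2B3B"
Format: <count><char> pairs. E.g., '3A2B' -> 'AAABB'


Expanding each <count><char> pair:
  6B -> 'BBBBBB'
  7B -> 'BBBBBBB'
  5D -> 'DDDDD'
  2D -> 'DD'
  7D -> 'DDDDDDD'
  2B -> 'BB'
  3B -> 'BBB'

Decoded = BBBBBBBBBBBBBDDDDDDDDDDDDDDBBBBB


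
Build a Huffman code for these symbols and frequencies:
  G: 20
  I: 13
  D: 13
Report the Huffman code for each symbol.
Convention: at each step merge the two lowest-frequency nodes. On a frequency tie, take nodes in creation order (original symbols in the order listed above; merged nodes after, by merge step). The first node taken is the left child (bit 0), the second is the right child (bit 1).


Huffman tree construction:
Step 1: Merge I(13) + D(13) = 26
Step 2: Merge G(20) + (I+D)(26) = 46
Read each symbol's code off the tree from the root (left child = 0, right child = 1).

Codes:
  G: 0 (length 1)
  I: 10 (length 2)
  D: 11 (length 2)
Average code length: 72/46 = 1.5652 bits/symbol


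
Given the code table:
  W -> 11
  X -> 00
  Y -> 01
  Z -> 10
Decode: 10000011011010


Decoding:
10 -> Z
00 -> X
00 -> X
11 -> W
01 -> Y
10 -> Z
10 -> Z


Result: ZXXWYZZ


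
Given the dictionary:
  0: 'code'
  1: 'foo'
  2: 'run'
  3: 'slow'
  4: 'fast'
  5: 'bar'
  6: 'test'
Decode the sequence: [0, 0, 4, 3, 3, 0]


Look up each index in the dictionary:
  0 -> 'code'
  0 -> 'code'
  4 -> 'fast'
  3 -> 'slow'
  3 -> 'slow'
  0 -> 'code'

Decoded: "code code fast slow slow code"


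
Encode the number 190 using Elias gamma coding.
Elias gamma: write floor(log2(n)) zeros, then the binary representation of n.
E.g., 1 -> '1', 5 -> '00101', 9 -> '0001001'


num_bits = floor(log2(190)) + 1 = 8
leading_zeros = num_bits - 1 = 7
binary(190) = 10111110

Elias gamma(190) = '0000000' + '10111110' = 000000010111110 (15 bits)


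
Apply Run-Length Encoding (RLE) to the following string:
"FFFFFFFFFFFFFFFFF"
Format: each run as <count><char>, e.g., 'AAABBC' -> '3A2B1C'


Scanning runs left to right:
  i=0: run of 'F' x 17 -> '17F'

RLE = 17F


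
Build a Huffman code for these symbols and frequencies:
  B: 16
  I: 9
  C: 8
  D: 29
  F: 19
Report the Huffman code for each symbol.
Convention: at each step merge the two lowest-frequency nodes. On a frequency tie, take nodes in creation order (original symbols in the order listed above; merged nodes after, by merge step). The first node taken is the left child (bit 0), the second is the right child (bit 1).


Huffman tree construction:
Step 1: Merge C(8) + I(9) = 17
Step 2: Merge B(16) + (C+I)(17) = 33
Step 3: Merge F(19) + D(29) = 48
Step 4: Merge (B+(C+I))(33) + (F+D)(48) = 81
Read each symbol's code off the tree from the root (left child = 0, right child = 1).

Codes:
  B: 00 (length 2)
  I: 011 (length 3)
  C: 010 (length 3)
  D: 11 (length 2)
  F: 10 (length 2)
Average code length: 179/81 = 2.2099 bits/symbol
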